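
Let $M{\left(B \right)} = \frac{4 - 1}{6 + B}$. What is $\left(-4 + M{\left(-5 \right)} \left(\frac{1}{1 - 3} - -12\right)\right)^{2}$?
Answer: $\frac{3721}{4} \approx 930.25$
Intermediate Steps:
$M{\left(B \right)} = \frac{3}{6 + B}$
$\left(-4 + M{\left(-5 \right)} \left(\frac{1}{1 - 3} - -12\right)\right)^{2} = \left(-4 + \frac{3}{6 - 5} \left(\frac{1}{1 - 3} - -12\right)\right)^{2} = \left(-4 + \frac{3}{1} \left(\frac{1}{-2} + 12\right)\right)^{2} = \left(-4 + 3 \cdot 1 \left(- \frac{1}{2} + 12\right)\right)^{2} = \left(-4 + 3 \cdot \frac{23}{2}\right)^{2} = \left(-4 + \frac{69}{2}\right)^{2} = \left(\frac{61}{2}\right)^{2} = \frac{3721}{4}$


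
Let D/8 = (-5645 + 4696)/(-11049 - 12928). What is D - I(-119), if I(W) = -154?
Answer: 3700050/23977 ≈ 154.32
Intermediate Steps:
D = 7592/23977 (D = 8*((-5645 + 4696)/(-11049 - 12928)) = 8*(-949/(-23977)) = 8*(-949*(-1/23977)) = 8*(949/23977) = 7592/23977 ≈ 0.31664)
D - I(-119) = 7592/23977 - 1*(-154) = 7592/23977 + 154 = 3700050/23977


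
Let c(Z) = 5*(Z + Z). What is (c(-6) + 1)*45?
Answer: -2655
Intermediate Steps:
c(Z) = 10*Z (c(Z) = 5*(2*Z) = 10*Z)
(c(-6) + 1)*45 = (10*(-6) + 1)*45 = (-60 + 1)*45 = -59*45 = -2655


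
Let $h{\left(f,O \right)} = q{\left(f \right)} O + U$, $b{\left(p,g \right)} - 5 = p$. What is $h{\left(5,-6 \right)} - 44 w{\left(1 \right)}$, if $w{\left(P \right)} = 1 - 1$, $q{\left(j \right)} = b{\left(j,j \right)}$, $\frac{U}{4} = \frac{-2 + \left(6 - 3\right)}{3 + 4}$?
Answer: $- \frac{416}{7} \approx -59.429$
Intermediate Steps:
$b{\left(p,g \right)} = 5 + p$
$U = \frac{4}{7}$ ($U = 4 \frac{-2 + \left(6 - 3\right)}{3 + 4} = 4 \frac{-2 + 3}{7} = 4 \cdot 1 \cdot \frac{1}{7} = 4 \cdot \frac{1}{7} = \frac{4}{7} \approx 0.57143$)
$q{\left(j \right)} = 5 + j$
$w{\left(P \right)} = 0$ ($w{\left(P \right)} = 1 - 1 = 0$)
$h{\left(f,O \right)} = \frac{4}{7} + O \left(5 + f\right)$ ($h{\left(f,O \right)} = \left(5 + f\right) O + \frac{4}{7} = O \left(5 + f\right) + \frac{4}{7} = \frac{4}{7} + O \left(5 + f\right)$)
$h{\left(5,-6 \right)} - 44 w{\left(1 \right)} = \left(\frac{4}{7} - 6 \left(5 + 5\right)\right) - 0 = \left(\frac{4}{7} - 60\right) + 0 = - \frac{416}{7} + 0 = - \frac{416}{7}$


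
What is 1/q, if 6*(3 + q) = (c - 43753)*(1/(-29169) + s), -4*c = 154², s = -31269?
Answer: 87507/22657114699021 ≈ 3.8622e-9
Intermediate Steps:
c = -5929 (c = -¼*154² = -¼*23716 = -5929)
q = 22657114699021/87507 (q = -3 + ((-5929 - 43753)*(1/(-29169) - 31269))/6 = -3 + (-49682*(-1/29169 - 31269))/6 = -3 + (-49682*(-912085462/29169))/6 = -3 + (⅙)*(45314229923084/29169) = -3 + 22657114961542/87507 = 22657114699021/87507 ≈ 2.5892e+8)
1/q = 1/(22657114699021/87507) = 87507/22657114699021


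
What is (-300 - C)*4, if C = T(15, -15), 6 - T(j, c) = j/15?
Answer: -1220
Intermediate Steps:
T(j, c) = 6 - j/15
C = 5 (C = 6 - 1/15*15 = 6 - 1 = 5)
(-300 - C)*4 = (-300 - 1*5)*4 = (-300 - 5)*4 = -305*4 = -1220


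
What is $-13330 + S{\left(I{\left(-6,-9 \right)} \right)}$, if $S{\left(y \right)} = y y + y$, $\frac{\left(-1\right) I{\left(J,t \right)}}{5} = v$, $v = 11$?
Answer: $-10360$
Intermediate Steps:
$I{\left(J,t \right)} = -55$ ($I{\left(J,t \right)} = \left(-5\right) 11 = -55$)
$S{\left(y \right)} = y + y^{2}$ ($S{\left(y \right)} = y^{2} + y = y + y^{2}$)
$-13330 + S{\left(I{\left(-6,-9 \right)} \right)} = -13330 - 55 \left(1 - 55\right) = -13330 - -2970 = -13330 + 2970 = -10360$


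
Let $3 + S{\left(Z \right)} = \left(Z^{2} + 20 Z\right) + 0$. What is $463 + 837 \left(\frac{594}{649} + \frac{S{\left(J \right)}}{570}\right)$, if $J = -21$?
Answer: $\frac{7037074}{5605} \approx 1255.5$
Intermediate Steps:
$S{\left(Z \right)} = -3 + Z^{2} + 20 Z$ ($S{\left(Z \right)} = -3 + \left(\left(Z^{2} + 20 Z\right) + 0\right) = -3 + \left(Z^{2} + 20 Z\right) = -3 + Z^{2} + 20 Z$)
$463 + 837 \left(\frac{594}{649} + \frac{S{\left(J \right)}}{570}\right) = 463 + 837 \left(\frac{594}{649} + \frac{-3 + \left(-21\right)^{2} + 20 \left(-21\right)}{570}\right) = 463 + 837 \left(594 \cdot \frac{1}{649} + \left(-3 + 441 - 420\right) \frac{1}{570}\right) = 463 + 837 \left(\frac{54}{59} + 18 \cdot \frac{1}{570}\right) = 463 + 837 \left(\frac{54}{59} + \frac{3}{95}\right) = 463 + 837 \cdot \frac{5307}{5605} = 463 + \frac{4441959}{5605} = \frac{7037074}{5605}$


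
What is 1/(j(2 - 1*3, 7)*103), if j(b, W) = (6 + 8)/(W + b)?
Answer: 3/721 ≈ 0.0041609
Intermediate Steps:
j(b, W) = 14/(W + b)
1/(j(2 - 1*3, 7)*103) = 1/((14/(7 + (2 - 1*3)))*103) = 1/((14/(7 + (2 - 3)))*103) = 1/((14/(7 - 1))*103) = 1/((14/6)*103) = 1/((14*(⅙))*103) = 1/((7/3)*103) = 1/(721/3) = 3/721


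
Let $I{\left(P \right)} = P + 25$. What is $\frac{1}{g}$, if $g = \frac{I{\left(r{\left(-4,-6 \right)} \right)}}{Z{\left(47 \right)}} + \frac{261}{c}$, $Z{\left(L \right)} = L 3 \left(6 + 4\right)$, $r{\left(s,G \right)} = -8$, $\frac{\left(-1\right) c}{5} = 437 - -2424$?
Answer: $- \frac{806802}{4993} \approx -161.59$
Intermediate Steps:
$c = -14305$ ($c = - 5 \left(437 - -2424\right) = - 5 \left(437 + 2424\right) = \left(-5\right) 2861 = -14305$)
$I{\left(P \right)} = 25 + P$
$Z{\left(L \right)} = 30 L$ ($Z{\left(L \right)} = L 3 \cdot 10 = L 30 = 30 L$)
$g = - \frac{4993}{806802}$ ($g = \frac{25 - 8}{30 \cdot 47} + \frac{261}{-14305} = \frac{17}{1410} + 261 \left(- \frac{1}{14305}\right) = 17 \cdot \frac{1}{1410} - \frac{261}{14305} = \frac{17}{1410} - \frac{261}{14305} = - \frac{4993}{806802} \approx -0.0061886$)
$\frac{1}{g} = \frac{1}{- \frac{4993}{806802}} = - \frac{806802}{4993}$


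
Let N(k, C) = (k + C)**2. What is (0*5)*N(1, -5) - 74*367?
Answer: -27158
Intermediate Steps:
N(k, C) = (C + k)**2
(0*5)*N(1, -5) - 74*367 = (0*5)*(-5 + 1)**2 - 74*367 = 0*(-4)**2 - 27158 = 0*16 - 27158 = 0 - 27158 = -27158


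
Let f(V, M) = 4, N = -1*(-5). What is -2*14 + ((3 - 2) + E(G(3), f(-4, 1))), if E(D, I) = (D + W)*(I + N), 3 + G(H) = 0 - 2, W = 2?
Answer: -54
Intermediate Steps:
N = 5
G(H) = -5 (G(H) = -3 + (0 - 2) = -3 - 2 = -5)
E(D, I) = (2 + D)*(5 + I) (E(D, I) = (D + 2)*(I + 5) = (2 + D)*(5 + I))
-2*14 + ((3 - 2) + E(G(3), f(-4, 1))) = -2*14 + ((3 - 2) + (10 + 2*4 + 5*(-5) - 5*4)) = -28 + (1 + (10 + 8 - 25 - 20)) = -28 + (1 - 27) = -28 - 26 = -54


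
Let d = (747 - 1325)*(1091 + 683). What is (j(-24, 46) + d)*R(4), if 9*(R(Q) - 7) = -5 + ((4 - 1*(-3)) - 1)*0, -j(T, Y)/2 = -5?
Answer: -59470996/9 ≈ -6.6079e+6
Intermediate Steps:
j(T, Y) = 10 (j(T, Y) = -2*(-5) = 10)
d = -1025372 (d = -578*1774 = -1025372)
R(Q) = 58/9 (R(Q) = 7 + (-5 + ((4 - 1*(-3)) - 1)*0)/9 = 7 + (-5 + ((4 + 3) - 1)*0)/9 = 7 + (-5 + (7 - 1)*0)/9 = 7 + (-5 + 6*0)/9 = 7 + (-5 + 0)/9 = 7 + (⅑)*(-5) = 7 - 5/9 = 58/9)
(j(-24, 46) + d)*R(4) = (10 - 1025372)*(58/9) = -1025362*58/9 = -59470996/9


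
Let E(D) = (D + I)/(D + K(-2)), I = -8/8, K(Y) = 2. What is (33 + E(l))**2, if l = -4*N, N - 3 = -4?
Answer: 4489/4 ≈ 1122.3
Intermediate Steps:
N = -1 (N = 3 - 4 = -1)
I = -1 (I = -8*1/8 = -1)
l = 4 (l = -4*(-1) = 4)
E(D) = (-1 + D)/(2 + D) (E(D) = (D - 1)/(D + 2) = (-1 + D)/(2 + D))
(33 + E(l))**2 = (33 + (-1 + 4)/(2 + 4))**2 = (33 + 3/6)**2 = (33 + (1/6)*3)**2 = (33 + 1/2)**2 = (67/2)**2 = 4489/4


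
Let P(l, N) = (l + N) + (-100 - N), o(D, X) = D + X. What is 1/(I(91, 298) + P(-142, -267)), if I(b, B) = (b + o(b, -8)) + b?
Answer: 1/23 ≈ 0.043478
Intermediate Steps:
I(b, B) = -8 + 3*b (I(b, B) = (b + (b - 8)) + b = (b + (-8 + b)) + b = (-8 + 2*b) + b = -8 + 3*b)
P(l, N) = -100 + l (P(l, N) = (N + l) + (-100 - N) = -100 + l)
1/(I(91, 298) + P(-142, -267)) = 1/((-8 + 3*91) + (-100 - 142)) = 1/((-8 + 273) - 242) = 1/(265 - 242) = 1/23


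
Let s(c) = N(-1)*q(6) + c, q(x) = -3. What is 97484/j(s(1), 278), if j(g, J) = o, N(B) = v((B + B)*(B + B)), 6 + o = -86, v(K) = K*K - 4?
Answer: -24371/23 ≈ -1059.6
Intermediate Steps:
v(K) = -4 + K² (v(K) = K² - 4 = -4 + K²)
o = -92 (o = -6 - 86 = -92)
N(B) = -4 + 16*B⁴ (N(B) = -4 + ((B + B)*(B + B))² = -4 + ((2*B)*(2*B))² = -4 + (4*B²)² = -4 + 16*B⁴)
s(c) = -36 + c (s(c) = (-4 + 16*(-1)⁴)*(-3) + c = (-4 + 16*1)*(-3) + c = (-4 + 16)*(-3) + c = 12*(-3) + c = -36 + c)
j(g, J) = -92
97484/j(s(1), 278) = 97484/(-92) = 97484*(-1/92) = -24371/23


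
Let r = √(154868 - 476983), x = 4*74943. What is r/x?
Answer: I*√322115/299772 ≈ 0.0018933*I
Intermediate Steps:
x = 299772
r = I*√322115 (r = √(-322115) = I*√322115 ≈ 567.55*I)
r/x = (I*√322115)/299772 = (I*√322115)*(1/299772) = I*√322115/299772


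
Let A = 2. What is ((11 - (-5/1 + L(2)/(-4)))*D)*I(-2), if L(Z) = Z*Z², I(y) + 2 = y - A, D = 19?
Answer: -2052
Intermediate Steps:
I(y) = -4 + y (I(y) = -2 + (y - 1*2) = -2 + (y - 2) = -2 + (-2 + y) = -4 + y)
L(Z) = Z³
((11 - (-5/1 + L(2)/(-4)))*D)*I(-2) = ((11 - (-5/1 + 2³/(-4)))*19)*(-4 - 2) = ((11 - (-5*1 + 8*(-¼)))*19)*(-6) = ((11 - (-5 - 2))*19)*(-6) = ((11 - 1*(-7))*19)*(-6) = ((11 + 7)*19)*(-6) = (18*19)*(-6) = 342*(-6) = -2052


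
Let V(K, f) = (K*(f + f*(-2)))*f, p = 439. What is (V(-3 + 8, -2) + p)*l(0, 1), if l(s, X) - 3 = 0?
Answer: 1257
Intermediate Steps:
l(s, X) = 3 (l(s, X) = 3 + 0 = 3)
V(K, f) = -K*f**2 (V(K, f) = (K*(f - 2*f))*f = (K*(-f))*f = (-K*f)*f = -K*f**2)
(V(-3 + 8, -2) + p)*l(0, 1) = (-1*(-3 + 8)*(-2)**2 + 439)*3 = (-1*5*4 + 439)*3 = (-20 + 439)*3 = 419*3 = 1257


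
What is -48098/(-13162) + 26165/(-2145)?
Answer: -24121352/2823249 ≈ -8.5438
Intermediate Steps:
-48098/(-13162) + 26165/(-2145) = -48098*(-1/13162) + 26165*(-1/2145) = 24049/6581 - 5233/429 = -24121352/2823249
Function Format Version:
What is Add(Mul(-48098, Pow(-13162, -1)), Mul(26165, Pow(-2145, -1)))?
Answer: Rational(-24121352, 2823249) ≈ -8.5438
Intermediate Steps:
Add(Mul(-48098, Pow(-13162, -1)), Mul(26165, Pow(-2145, -1))) = Add(Mul(-48098, Rational(-1, 13162)), Mul(26165, Rational(-1, 2145))) = Add(Rational(24049, 6581), Rational(-5233, 429)) = Rational(-24121352, 2823249)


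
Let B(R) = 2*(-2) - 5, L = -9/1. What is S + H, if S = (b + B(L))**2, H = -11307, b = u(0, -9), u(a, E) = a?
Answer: -11226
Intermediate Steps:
L = -9 (L = -9*1 = -9)
b = 0
B(R) = -9 (B(R) = -4 - 5 = -9)
S = 81 (S = (0 - 9)**2 = (-9)**2 = 81)
S + H = 81 - 11307 = -11226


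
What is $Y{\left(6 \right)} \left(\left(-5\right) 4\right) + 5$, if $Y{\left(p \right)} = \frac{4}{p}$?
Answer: $- \frac{25}{3} \approx -8.3333$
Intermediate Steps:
$Y{\left(6 \right)} \left(\left(-5\right) 4\right) + 5 = \frac{4}{6} \left(\left(-5\right) 4\right) + 5 = 4 \cdot \frac{1}{6} \left(-20\right) + 5 = \frac{2}{3} \left(-20\right) + 5 = - \frac{40}{3} + 5 = - \frac{25}{3}$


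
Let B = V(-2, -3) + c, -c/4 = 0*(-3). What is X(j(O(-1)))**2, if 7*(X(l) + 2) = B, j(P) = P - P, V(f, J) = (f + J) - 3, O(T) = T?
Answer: 484/49 ≈ 9.8775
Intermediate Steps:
V(f, J) = -3 + J + f (V(f, J) = (J + f) - 3 = -3 + J + f)
j(P) = 0
c = 0 (c = -0*(-3) = -4*0 = 0)
B = -8 (B = (-3 - 3 - 2) + 0 = -8 + 0 = -8)
X(l) = -22/7 (X(l) = -2 + (1/7)*(-8) = -2 - 8/7 = -22/7)
X(j(O(-1)))**2 = (-22/7)**2 = 484/49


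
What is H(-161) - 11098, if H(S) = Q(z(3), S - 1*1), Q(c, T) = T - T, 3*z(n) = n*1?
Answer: -11098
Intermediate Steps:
z(n) = n/3 (z(n) = (n*1)/3 = n/3)
Q(c, T) = 0
H(S) = 0
H(-161) - 11098 = 0 - 11098 = -11098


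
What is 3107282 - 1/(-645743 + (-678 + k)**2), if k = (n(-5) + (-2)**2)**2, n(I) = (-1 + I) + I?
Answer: 777137442765/250102 ≈ 3.1073e+6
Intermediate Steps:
n(I) = -1 + 2*I
k = 49 (k = ((-1 + 2*(-5)) + (-2)**2)**2 = ((-1 - 10) + 4)**2 = (-11 + 4)**2 = (-7)**2 = 49)
3107282 - 1/(-645743 + (-678 + k)**2) = 3107282 - 1/(-645743 + (-678 + 49)**2) = 3107282 - 1/(-645743 + (-629)**2) = 3107282 - 1/(-645743 + 395641) = 3107282 - 1/(-250102) = 3107282 - 1*(-1/250102) = 3107282 + 1/250102 = 777137442765/250102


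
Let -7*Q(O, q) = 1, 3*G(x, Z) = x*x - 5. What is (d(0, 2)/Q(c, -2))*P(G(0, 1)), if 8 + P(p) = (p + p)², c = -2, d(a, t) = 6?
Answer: -392/3 ≈ -130.67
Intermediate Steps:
G(x, Z) = -5/3 + x²/3 (G(x, Z) = (x*x - 5)/3 = (x² - 5)/3 = (-5 + x²)/3 = -5/3 + x²/3)
Q(O, q) = -⅐ (Q(O, q) = -⅐*1 = -⅐)
P(p) = -8 + 4*p² (P(p) = -8 + (p + p)² = -8 + (2*p)² = -8 + 4*p²)
(d(0, 2)/Q(c, -2))*P(G(0, 1)) = (6/(-⅐))*(-8 + 4*(-5/3 + (⅓)*0²)²) = (6*(-7))*(-8 + 4*(-5/3 + (⅓)*0)²) = -42*(-8 + 4*(-5/3 + 0)²) = -42*(-8 + 4*(-5/3)²) = -42*(-8 + 4*(25/9)) = -42*(-8 + 100/9) = -42*28/9 = -392/3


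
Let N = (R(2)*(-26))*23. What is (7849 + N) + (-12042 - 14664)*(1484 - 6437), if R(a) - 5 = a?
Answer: 132278481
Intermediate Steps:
R(a) = 5 + a
N = -4186 (N = ((5 + 2)*(-26))*23 = (7*(-26))*23 = -182*23 = -4186)
(7849 + N) + (-12042 - 14664)*(1484 - 6437) = (7849 - 4186) + (-12042 - 14664)*(1484 - 6437) = 3663 - 26706*(-4953) = 3663 + 132274818 = 132278481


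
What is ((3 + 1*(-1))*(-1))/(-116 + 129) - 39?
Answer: -509/13 ≈ -39.154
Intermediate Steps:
((3 + 1*(-1))*(-1))/(-116 + 129) - 39 = ((3 - 1)*(-1))/13 - 39 = (2*(-1))/13 - 39 = (1/13)*(-2) - 39 = -2/13 - 39 = -509/13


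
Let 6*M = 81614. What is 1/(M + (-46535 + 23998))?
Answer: -3/26804 ≈ -0.00011192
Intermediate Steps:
M = 40807/3 (M = (1/6)*81614 = 40807/3 ≈ 13602.)
1/(M + (-46535 + 23998)) = 1/(40807/3 + (-46535 + 23998)) = 1/(40807/3 - 22537) = 1/(-26804/3) = -3/26804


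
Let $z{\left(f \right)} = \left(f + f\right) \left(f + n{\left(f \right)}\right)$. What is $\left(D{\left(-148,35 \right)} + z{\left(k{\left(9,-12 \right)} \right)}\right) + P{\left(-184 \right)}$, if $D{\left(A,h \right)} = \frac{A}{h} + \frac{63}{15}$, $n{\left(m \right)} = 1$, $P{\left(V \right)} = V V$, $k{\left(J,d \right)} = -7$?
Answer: $\frac{1187899}{35} \approx 33940.0$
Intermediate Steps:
$P{\left(V \right)} = V^{2}$
$z{\left(f \right)} = 2 f \left(1 + f\right)$ ($z{\left(f \right)} = \left(f + f\right) \left(f + 1\right) = 2 f \left(1 + f\right)$)
$D{\left(A,h \right)} = \frac{21}{5} + \frac{A}{h}$ ($D{\left(A,h \right)} = \frac{A}{h} + 63 \cdot \frac{1}{15} = \frac{A}{h} + \frac{21}{5} = \frac{21}{5} + \frac{A}{h}$)
$\left(D{\left(-148,35 \right)} + z{\left(k{\left(9,-12 \right)} \right)}\right) + P{\left(-184 \right)} = \left(\left(\frac{21}{5} - \frac{148}{35}\right) + 2 \left(-7\right) \left(1 - 7\right)\right) + \left(-184\right)^{2} = \left(\left(\frac{21}{5} - \frac{148}{35}\right) + 2 \left(-7\right) \left(-6\right)\right) + 33856 = \left(\left(\frac{21}{5} - \frac{148}{35}\right) + 84\right) + 33856 = \left(- \frac{1}{35} + 84\right) + 33856 = \frac{2939}{35} + 33856 = \frac{1187899}{35}$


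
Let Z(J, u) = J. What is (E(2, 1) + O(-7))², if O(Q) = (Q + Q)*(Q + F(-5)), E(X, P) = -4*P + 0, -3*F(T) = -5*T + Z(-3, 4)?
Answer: 348100/9 ≈ 38678.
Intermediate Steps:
F(T) = 1 + 5*T/3 (F(T) = -(-5*T - 3)/3 = -(-3 - 5*T)/3 = 1 + 5*T/3)
E(X, P) = -4*P
O(Q) = 2*Q*(-22/3 + Q) (O(Q) = (Q + Q)*(Q + (1 + (5/3)*(-5))) = (2*Q)*(Q + (1 - 25/3)) = (2*Q)*(Q - 22/3) = (2*Q)*(-22/3 + Q) = 2*Q*(-22/3 + Q))
(E(2, 1) + O(-7))² = (-4*1 + (⅔)*(-7)*(-22 + 3*(-7)))² = (-4 + (⅔)*(-7)*(-22 - 21))² = (-4 + (⅔)*(-7)*(-43))² = (-4 + 602/3)² = (590/3)² = 348100/9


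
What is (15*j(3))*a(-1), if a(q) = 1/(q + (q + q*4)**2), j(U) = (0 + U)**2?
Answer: 45/8 ≈ 5.6250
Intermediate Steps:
j(U) = U**2
a(q) = 1/(q + 25*q**2) (a(q) = 1/(q + (q + 4*q)**2) = 1/(q + (5*q)**2) = 1/(q + 25*q**2))
(15*j(3))*a(-1) = (15*3**2)*(1/((-1)*(1 + 25*(-1)))) = (15*9)*(-1/(1 - 25)) = 135*(-1/(-24)) = 135*(-1*(-1/24)) = 135*(1/24) = 45/8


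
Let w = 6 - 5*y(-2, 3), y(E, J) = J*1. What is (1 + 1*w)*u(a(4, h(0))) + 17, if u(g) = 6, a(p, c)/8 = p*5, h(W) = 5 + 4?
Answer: -31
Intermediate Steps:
h(W) = 9
a(p, c) = 40*p (a(p, c) = 8*(p*5) = 8*(5*p) = 40*p)
y(E, J) = J
w = -9 (w = 6 - 5*3 = 6 - 15 = -9)
(1 + 1*w)*u(a(4, h(0))) + 17 = (1 + 1*(-9))*6 + 17 = (1 - 9)*6 + 17 = -8*6 + 17 = -48 + 17 = -31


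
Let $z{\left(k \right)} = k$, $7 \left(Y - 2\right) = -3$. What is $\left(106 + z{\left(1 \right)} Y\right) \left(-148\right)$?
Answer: $- \frac{111444}{7} \approx -15921.0$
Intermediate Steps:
$Y = \frac{11}{7}$ ($Y = 2 + \frac{1}{7} \left(-3\right) = 2 - \frac{3}{7} = \frac{11}{7} \approx 1.5714$)
$\left(106 + z{\left(1 \right)} Y\right) \left(-148\right) = \left(106 + 1 \cdot \frac{11}{7}\right) \left(-148\right) = \left(106 + \frac{11}{7}\right) \left(-148\right) = \frac{753}{7} \left(-148\right) = - \frac{111444}{7}$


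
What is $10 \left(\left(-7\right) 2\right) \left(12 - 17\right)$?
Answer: $700$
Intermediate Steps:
$10 \left(\left(-7\right) 2\right) \left(12 - 17\right) = 10 \left(-14\right) \left(12 - 17\right) = \left(-140\right) \left(-5\right) = 700$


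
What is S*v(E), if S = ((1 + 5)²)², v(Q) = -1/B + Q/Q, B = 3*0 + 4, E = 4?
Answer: 972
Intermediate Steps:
B = 4 (B = 0 + 4 = 4)
v(Q) = ¾ (v(Q) = -1/4 + Q/Q = -1*¼ + 1 = -¼ + 1 = ¾)
S = 1296 (S = (6²)² = 36² = 1296)
S*v(E) = 1296*(¾) = 972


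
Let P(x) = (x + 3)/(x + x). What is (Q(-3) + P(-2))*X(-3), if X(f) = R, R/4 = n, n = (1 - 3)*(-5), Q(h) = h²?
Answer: 350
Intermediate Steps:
n = 10 (n = -2*(-5) = 10)
R = 40 (R = 4*10 = 40)
X(f) = 40
P(x) = (3 + x)/(2*x) (P(x) = (3 + x)/((2*x)) = (3 + x)*(1/(2*x)) = (3 + x)/(2*x))
(Q(-3) + P(-2))*X(-3) = ((-3)² + (½)*(3 - 2)/(-2))*40 = (9 + (½)*(-½)*1)*40 = (9 - ¼)*40 = (35/4)*40 = 350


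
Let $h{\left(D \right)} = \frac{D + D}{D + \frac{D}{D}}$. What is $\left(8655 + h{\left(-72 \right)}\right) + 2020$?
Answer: $\frac{758069}{71} \approx 10677.0$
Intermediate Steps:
$h{\left(D \right)} = \frac{2 D}{1 + D}$ ($h{\left(D \right)} = \frac{2 D}{D + 1} = \frac{2 D}{1 + D}$)
$\left(8655 + h{\left(-72 \right)}\right) + 2020 = \left(8655 + 2 \left(-72\right) \frac{1}{1 - 72}\right) + 2020 = \left(8655 + 2 \left(-72\right) \frac{1}{-71}\right) + 2020 = \left(8655 + 2 \left(-72\right) \left(- \frac{1}{71}\right)\right) + 2020 = \left(8655 + \frac{144}{71}\right) + 2020 = \frac{614649}{71} + 2020 = \frac{758069}{71}$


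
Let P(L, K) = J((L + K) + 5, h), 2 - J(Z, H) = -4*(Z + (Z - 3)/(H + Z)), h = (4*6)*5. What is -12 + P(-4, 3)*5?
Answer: 2423/31 ≈ 78.161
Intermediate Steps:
h = 120 (h = 24*5 = 120)
J(Z, H) = 2 + 4*Z + 4*(-3 + Z)/(H + Z) (J(Z, H) = 2 - (-4)*(Z + (Z - 3)/(H + Z)) = 2 - (-4)*(Z + (-3 + Z)/(H + Z)) = 2 - (-4*Z - 4*(-3 + Z)/(H + Z)) = 2 + (4*Z + 4*(-3 + Z)/(H + Z)) = 2 + 4*Z + 4*(-3 + Z)/(H + Z))
P(L, K) = 2*(1329 + 2*(5 + K + L)² + 243*K + 243*L)/(125 + K + L) (P(L, K) = 2*(-6 + 120 + 2*((L + K) + 5)² + 3*((L + K) + 5) + 2*120*((L + K) + 5))/(120 + ((L + K) + 5)) = 2*(-6 + 120 + 2*((K + L) + 5)² + 3*((K + L) + 5) + 2*120*((K + L) + 5))/(120 + ((K + L) + 5)) = 2*(-6 + 120 + 2*(5 + K + L)² + 3*(5 + K + L) + 2*120*(5 + K + L))/(120 + (5 + K + L)) = 2*(-6 + 120 + 2*(5 + K + L)² + (15 + 3*K + 3*L) + (1200 + 240*K + 240*L))/(125 + K + L) = 2*(1329 + 2*(5 + K + L)² + 243*K + 243*L)/(125 + K + L))
-12 + P(-4, 3)*5 = -12 + (2*(1329 + 2*(5 + 3 - 4)² + 243*3 + 243*(-4))/(125 + 3 - 4))*5 = -12 + (2*(1329 + 2*4² + 729 - 972)/124)*5 = -12 + (2*(1/124)*(1329 + 2*16 + 729 - 972))*5 = -12 + (2*(1/124)*(1329 + 32 + 729 - 972))*5 = -12 + (2*(1/124)*1118)*5 = -12 + (559/31)*5 = -12 + 2795/31 = 2423/31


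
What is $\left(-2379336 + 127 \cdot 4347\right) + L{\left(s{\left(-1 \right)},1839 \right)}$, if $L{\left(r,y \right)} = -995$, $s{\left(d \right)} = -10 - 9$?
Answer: $-1828262$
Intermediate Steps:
$s{\left(d \right)} = -19$ ($s{\left(d \right)} = -10 - 9 = -19$)
$\left(-2379336 + 127 \cdot 4347\right) + L{\left(s{\left(-1 \right)},1839 \right)} = \left(-2379336 + 127 \cdot 4347\right) - 995 = \left(-2379336 + 552069\right) - 995 = -1827267 - 995 = -1828262$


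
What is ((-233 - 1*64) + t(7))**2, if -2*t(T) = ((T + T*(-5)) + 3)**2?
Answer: 1485961/4 ≈ 3.7149e+5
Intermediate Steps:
t(T) = -(3 - 4*T)**2/2 (t(T) = -((T + T*(-5)) + 3)**2/2 = -((T - 5*T) + 3)**2/2 = -(-4*T + 3)**2/2 = -(3 - 4*T)**2/2)
((-233 - 1*64) + t(7))**2 = ((-233 - 1*64) - (-3 + 4*7)**2/2)**2 = ((-233 - 64) - (-3 + 28)**2/2)**2 = (-297 - 1/2*25**2)**2 = (-297 - 1/2*625)**2 = (-297 - 625/2)**2 = (-1219/2)**2 = 1485961/4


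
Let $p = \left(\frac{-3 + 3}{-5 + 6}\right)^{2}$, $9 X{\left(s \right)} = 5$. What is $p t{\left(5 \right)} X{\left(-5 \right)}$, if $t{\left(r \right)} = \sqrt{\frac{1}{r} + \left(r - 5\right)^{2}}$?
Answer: $0$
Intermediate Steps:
$X{\left(s \right)} = \frac{5}{9}$ ($X{\left(s \right)} = \frac{1}{9} \cdot 5 = \frac{5}{9}$)
$t{\left(r \right)} = \sqrt{\frac{1}{r} + \left(-5 + r\right)^{2}}$
$p = 0$ ($p = \left(\frac{0}{1}\right)^{2} = \left(0 \cdot 1\right)^{2} = 0^{2} = 0$)
$p t{\left(5 \right)} X{\left(-5 \right)} = 0 \sqrt{\frac{1}{5} + \left(-5 + 5\right)^{2}} \cdot \frac{5}{9} = 0 \sqrt{\frac{1}{5} + 0^{2}} \cdot \frac{5}{9} = 0 \sqrt{\frac{1}{5} + 0} \cdot \frac{5}{9} = \frac{0}{\sqrt{5}} \cdot \frac{5}{9} = 0 \frac{\sqrt{5}}{5} \cdot \frac{5}{9} = 0 \cdot \frac{5}{9} = 0$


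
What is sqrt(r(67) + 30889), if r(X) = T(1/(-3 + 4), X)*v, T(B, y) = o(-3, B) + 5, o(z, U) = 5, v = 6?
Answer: sqrt(30949) ≈ 175.92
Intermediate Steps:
T(B, y) = 10 (T(B, y) = 5 + 5 = 10)
r(X) = 60 (r(X) = 10*6 = 60)
sqrt(r(67) + 30889) = sqrt(60 + 30889) = sqrt(30949)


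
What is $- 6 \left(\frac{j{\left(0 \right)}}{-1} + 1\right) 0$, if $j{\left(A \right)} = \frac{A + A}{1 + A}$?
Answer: $0$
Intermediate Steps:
$j{\left(A \right)} = \frac{2 A}{1 + A}$
$- 6 \left(\frac{j{\left(0 \right)}}{-1} + 1\right) 0 = - 6 \left(\frac{2 \cdot 0 \frac{1}{1 + 0}}{-1} + 1\right) 0 = - 6 \left(2 \cdot 0 \cdot 1^{-1} \left(-1\right) + 1\right) 0 = - 6 \left(2 \cdot 0 \cdot 1 \left(-1\right) + 1\right) 0 = - 6 \left(0 \left(-1\right) + 1\right) 0 = - 6 \left(0 + 1\right) 0 = - 6 \cdot 1 \cdot 0 = \left(-6\right) 0 = 0$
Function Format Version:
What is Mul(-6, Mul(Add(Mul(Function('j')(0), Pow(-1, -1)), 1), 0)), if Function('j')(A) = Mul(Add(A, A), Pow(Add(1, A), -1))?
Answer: 0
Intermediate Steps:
Function('j')(A) = Mul(2, A, Pow(Add(1, A), -1)) (Function('j')(A) = Mul(Mul(2, A), Pow(Add(1, A), -1)) = Mul(2, A, Pow(Add(1, A), -1)))
Mul(-6, Mul(Add(Mul(Function('j')(0), Pow(-1, -1)), 1), 0)) = Mul(-6, Mul(Add(Mul(Mul(2, 0, Pow(Add(1, 0), -1)), Pow(-1, -1)), 1), 0)) = Mul(-6, Mul(Add(Mul(Mul(2, 0, Pow(1, -1)), -1), 1), 0)) = Mul(-6, Mul(Add(Mul(Mul(2, 0, 1), -1), 1), 0)) = Mul(-6, Mul(Add(Mul(0, -1), 1), 0)) = Mul(-6, Mul(Add(0, 1), 0)) = Mul(-6, Mul(1, 0)) = Mul(-6, 0) = 0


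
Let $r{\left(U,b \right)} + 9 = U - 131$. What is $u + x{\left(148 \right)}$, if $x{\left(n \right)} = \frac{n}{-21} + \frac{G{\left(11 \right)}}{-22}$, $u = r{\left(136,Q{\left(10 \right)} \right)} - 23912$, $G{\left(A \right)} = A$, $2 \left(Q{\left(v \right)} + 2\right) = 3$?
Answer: $- \frac{1004789}{42} \approx -23924.0$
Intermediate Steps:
$Q{\left(v \right)} = - \frac{1}{2}$ ($Q{\left(v \right)} = -2 + \frac{1}{2} \cdot 3 = -2 + \frac{3}{2} = - \frac{1}{2}$)
$r{\left(U,b \right)} = -140 + U$ ($r{\left(U,b \right)} = -9 + \left(U - 131\right) = -9 + \left(-131 + U\right) = -140 + U$)
$u = -23916$ ($u = \left(-140 + 136\right) - 23912 = -4 - 23912 = -23916$)
$x{\left(n \right)} = - \frac{1}{2} - \frac{n}{21}$ ($x{\left(n \right)} = \frac{n}{-21} + \frac{11}{-22} = n \left(- \frac{1}{21}\right) + 11 \left(- \frac{1}{22}\right) = - \frac{n}{21} - \frac{1}{2} = - \frac{1}{2} - \frac{n}{21}$)
$u + x{\left(148 \right)} = -23916 - \frac{317}{42} = - \frac{1004789}{42}$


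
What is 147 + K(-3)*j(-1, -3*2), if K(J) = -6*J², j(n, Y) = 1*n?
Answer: 201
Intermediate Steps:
j(n, Y) = n
147 + K(-3)*j(-1, -3*2) = 147 - 6*(-3)²*(-1) = 147 - 6*9*(-1) = 147 - 54*(-1) = 147 + 54 = 201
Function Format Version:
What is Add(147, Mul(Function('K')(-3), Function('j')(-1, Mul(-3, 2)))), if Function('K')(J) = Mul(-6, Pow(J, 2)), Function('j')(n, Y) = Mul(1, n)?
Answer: 201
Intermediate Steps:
Function('j')(n, Y) = n
Add(147, Mul(Function('K')(-3), Function('j')(-1, Mul(-3, 2)))) = Add(147, Mul(Mul(-6, Pow(-3, 2)), -1)) = Add(147, Mul(Mul(-6, 9), -1)) = Add(147, Mul(-54, -1)) = Add(147, 54) = 201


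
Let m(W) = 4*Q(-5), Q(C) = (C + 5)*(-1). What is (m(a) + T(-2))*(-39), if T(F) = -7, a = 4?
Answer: 273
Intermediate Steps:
Q(C) = -5 - C (Q(C) = (5 + C)*(-1) = -5 - C)
m(W) = 0 (m(W) = 4*(-5 - 1*(-5)) = 4*(-5 + 5) = 4*0 = 0)
(m(a) + T(-2))*(-39) = (0 - 7)*(-39) = -7*(-39) = 273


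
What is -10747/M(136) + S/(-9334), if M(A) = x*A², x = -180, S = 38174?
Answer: -63495811111/15537749760 ≈ -4.0865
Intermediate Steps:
M(A) = -180*A²
-10747/M(136) + S/(-9334) = -10747/((-180*136²)) + 38174/(-9334) = -10747/((-180*18496)) + 38174*(-1/9334) = -10747/(-3329280) - 19087/4667 = -10747*(-1/3329280) - 19087/4667 = 10747/3329280 - 19087/4667 = -63495811111/15537749760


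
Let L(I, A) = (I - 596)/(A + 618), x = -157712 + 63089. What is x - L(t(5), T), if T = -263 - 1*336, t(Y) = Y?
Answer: -1797246/19 ≈ -94592.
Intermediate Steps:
x = -94623
T = -599 (T = -263 - 336 = -599)
L(I, A) = (-596 + I)/(618 + A)
x - L(t(5), T) = -94623 - (-596 + 5)/(618 - 599) = -94623 - (-591)/19 = -94623 - 1*(-591/19) = -94623 + 591/19 = -1797246/19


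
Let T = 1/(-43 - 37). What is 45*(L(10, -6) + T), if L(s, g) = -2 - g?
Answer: 2871/16 ≈ 179.44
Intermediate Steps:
T = -1/80 (T = 1/(-80) = -1/80 ≈ -0.012500)
45*(L(10, -6) + T) = 45*((-2 - 1*(-6)) - 1/80) = 45*((-2 + 6) - 1/80) = 45*(4 - 1/80) = 45*(319/80) = 2871/16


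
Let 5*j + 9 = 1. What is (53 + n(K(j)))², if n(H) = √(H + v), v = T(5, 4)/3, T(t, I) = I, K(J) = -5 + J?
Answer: (795 + I*√1185)²/225 ≈ 2803.7 + 243.26*I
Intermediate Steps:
j = -8/5 (j = -9/5 + (⅕)*1 = -9/5 + ⅕ = -8/5 ≈ -1.6000)
v = 4/3 ≈ 1.3333
n(H) = √(4/3 + H) (n(H) = √(H + 4/3) = √(4/3 + H))
(53 + n(K(j)))² = (53 + √(12 + 9*(-5 - 8/5))/3)² = (53 + √(12 + 9*(-33/5))/3)² = (53 + √(12 - 297/5)/3)² = (53 + √(-237/5)/3)² = (53 + (I*√1185/5)/3)² = (53 + I*√1185/15)²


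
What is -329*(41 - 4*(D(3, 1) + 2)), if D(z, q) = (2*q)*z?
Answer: -2961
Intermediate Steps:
D(z, q) = 2*q*z
-329*(41 - 4*(D(3, 1) + 2)) = -329*(41 - 4*(2*1*3 + 2)) = -329*(41 - 4*(6 + 2)) = -329*(41 - 4*8) = -329*(41 - 32) = -329*9 = -2961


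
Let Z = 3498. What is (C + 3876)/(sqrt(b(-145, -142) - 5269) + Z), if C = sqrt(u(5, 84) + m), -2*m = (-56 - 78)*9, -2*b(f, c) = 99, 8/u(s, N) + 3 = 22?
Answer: 2465136/2225695 + 636*sqrt(217835)/42288205 - 3876*I*sqrt(21274)/24482645 - I*sqrt(4634221790)/465170255 ≈ 1.1146 - 0.023238*I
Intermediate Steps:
u(s, N) = 8/19 (u(s, N) = 8/(-3 + 22) = 8/19)
b(f, c) = -99/2 (b(f, c) = -1/2*99 = -99/2)
m = 603 (m = -(-56 - 78)*9/2 = -(-67)*9 = -1/2*(-1206) = 603)
C = sqrt(217835)/19 (C = sqrt(8/19 + 603) = sqrt(11465/19) = sqrt(217835)/19 ≈ 24.565)
(C + 3876)/(sqrt(b(-145, -142) - 5269) + Z) = (sqrt(217835)/19 + 3876)/(sqrt(-99/2 - 5269) + 3498) = (3876 + sqrt(217835)/19)/(sqrt(-10637/2) + 3498) = (3876 + sqrt(217835)/19)/(I*sqrt(21274)/2 + 3498) = (3876 + sqrt(217835)/19)/(3498 + I*sqrt(21274)/2)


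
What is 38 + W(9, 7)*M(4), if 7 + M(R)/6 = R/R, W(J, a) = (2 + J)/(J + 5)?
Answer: 68/7 ≈ 9.7143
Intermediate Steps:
W(J, a) = (2 + J)/(5 + J)
M(R) = -36 (M(R) = -42 + 6*(R/R) = -42 + 6*1 = -42 + 6 = -36)
38 + W(9, 7)*M(4) = 38 + ((2 + 9)/(5 + 9))*(-36) = 38 + (11/14)*(-36) = 38 - 198/7 = 68/7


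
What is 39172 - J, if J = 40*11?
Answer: 38732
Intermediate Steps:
J = 440
39172 - J = 39172 - 1*440 = 39172 - 440 = 38732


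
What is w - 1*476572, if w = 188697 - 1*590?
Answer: -288465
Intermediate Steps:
w = 188107 (w = 188697 - 590 = 188107)
w - 1*476572 = 188107 - 1*476572 = 188107 - 476572 = -288465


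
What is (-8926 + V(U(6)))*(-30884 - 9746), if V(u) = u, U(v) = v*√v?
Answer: 362663380 - 243780*√6 ≈ 3.6207e+8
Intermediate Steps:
U(v) = v^(3/2)
(-8926 + V(U(6)))*(-30884 - 9746) = (-8926 + 6^(3/2))*(-30884 - 9746) = (-8926 + 6*√6)*(-40630) = 362663380 - 243780*√6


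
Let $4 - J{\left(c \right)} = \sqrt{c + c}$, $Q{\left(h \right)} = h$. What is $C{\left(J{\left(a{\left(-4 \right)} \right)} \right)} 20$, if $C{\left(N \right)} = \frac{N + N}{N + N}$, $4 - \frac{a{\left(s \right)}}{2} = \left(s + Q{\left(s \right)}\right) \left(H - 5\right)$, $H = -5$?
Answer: $20$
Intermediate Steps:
$a{\left(s \right)} = 8 + 40 s$ ($a{\left(s \right)} = 8 - 2 \left(s + s\right) \left(-5 - 5\right) = 8 - 2 \cdot 2 s \left(-10\right) = 8 - 2 \left(- 20 s\right) = 8 + 40 s$)
$J{\left(c \right)} = 4 - \sqrt{2} \sqrt{c}$ ($J{\left(c \right)} = 4 - \sqrt{c + c} = 4 - \sqrt{2 c} = 4 - \sqrt{2} \sqrt{c}$)
$C{\left(N \right)} = 1$ ($C{\left(N \right)} = \frac{2 N}{2 N} = 2 N \frac{1}{2 N} = 1$)
$C{\left(J{\left(a{\left(-4 \right)} \right)} \right)} 20 = 1 \cdot 20 = 20$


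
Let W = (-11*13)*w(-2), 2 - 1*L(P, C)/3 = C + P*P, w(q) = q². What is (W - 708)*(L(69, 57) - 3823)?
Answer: 23386880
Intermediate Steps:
L(P, C) = 6 - 3*C - 3*P² (L(P, C) = 6 - 3*(C + P*P) = 6 - 3*(C + P²) = 6 + (-3*C - 3*P²) = 6 - 3*C - 3*P²)
W = -572 (W = -11*13*(-2)² = -143*4 = -572)
(W - 708)*(L(69, 57) - 3823) = (-572 - 708)*((6 - 3*57 - 3*69²) - 3823) = -1280*((6 - 171 - 3*4761) - 3823) = -1280*((6 - 171 - 14283) - 3823) = -1280*(-14448 - 3823) = -1280*(-18271) = 23386880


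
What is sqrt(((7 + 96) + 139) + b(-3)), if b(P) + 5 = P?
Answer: 3*sqrt(26) ≈ 15.297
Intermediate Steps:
b(P) = -5 + P
sqrt(((7 + 96) + 139) + b(-3)) = sqrt(((7 + 96) + 139) + (-5 - 3)) = sqrt((103 + 139) - 8) = sqrt(242 - 8) = sqrt(234) = 3*sqrt(26)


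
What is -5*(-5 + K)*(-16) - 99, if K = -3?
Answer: -739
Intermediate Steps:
-5*(-5 + K)*(-16) - 99 = -5*(-5 - 3)*(-16) - 99 = -5*(-8)*(-16) - 99 = 40*(-16) - 99 = -640 - 99 = -739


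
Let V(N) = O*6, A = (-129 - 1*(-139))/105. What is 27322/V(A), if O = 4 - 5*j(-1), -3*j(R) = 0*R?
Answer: 13661/12 ≈ 1138.4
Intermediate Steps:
j(R) = 0 (j(R) = -0*R = -1/3*0 = 0)
O = 4 (O = 4 - 5*0 = 4 + 0 = 4)
A = 2/21 (A = (-129 + 139)*(1/105) = 10*(1/105) = 2/21 ≈ 0.095238)
V(N) = 24 (V(N) = 4*6 = 24)
27322/V(A) = 27322/24 = 27322*(1/24) = 13661/12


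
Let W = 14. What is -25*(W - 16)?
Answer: 50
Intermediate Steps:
-25*(W - 16) = -25*(14 - 16) = -25*(-2) = 50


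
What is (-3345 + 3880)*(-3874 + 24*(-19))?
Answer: -2316550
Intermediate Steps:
(-3345 + 3880)*(-3874 + 24*(-19)) = 535*(-3874 - 456) = 535*(-4330) = -2316550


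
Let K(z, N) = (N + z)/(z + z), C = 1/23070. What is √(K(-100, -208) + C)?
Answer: √204912354/11535 ≈ 1.2410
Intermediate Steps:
C = 1/23070 ≈ 4.3346e-5
K(z, N) = (N + z)/(2*z) (K(z, N) = (N + z)/((2*z)) = (N + z)*(1/(2*z)) = (N + z)/(2*z))
√(K(-100, -208) + C) = √((½)*(-208 - 100)/(-100) + 1/23070) = √((½)*(-1/100)*(-308) + 1/23070) = √(77/50 + 1/23070) = √(88822/57675) = √204912354/11535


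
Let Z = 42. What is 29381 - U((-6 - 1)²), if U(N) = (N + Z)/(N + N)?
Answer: 411321/14 ≈ 29380.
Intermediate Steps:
U(N) = (42 + N)/(2*N) (U(N) = (N + 42)/(N + N) = (42 + N)/((2*N)) = (42 + N)*(1/(2*N)) = (42 + N)/(2*N))
29381 - U((-6 - 1)²) = 29381 - (42 + (-6 - 1)²)/(2*((-6 - 1)²)) = 29381 - (42 + (-7)²)/(2*((-7)²)) = 29381 - (42 + 49)/(2*49) = 29381 - 91/(2*49) = 29381 - 1*13/14 = 29381 - 13/14 = 411321/14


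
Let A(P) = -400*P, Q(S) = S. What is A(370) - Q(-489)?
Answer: -147511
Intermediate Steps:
A(370) - Q(-489) = -400*370 - 1*(-489) = -148000 + 489 = -147511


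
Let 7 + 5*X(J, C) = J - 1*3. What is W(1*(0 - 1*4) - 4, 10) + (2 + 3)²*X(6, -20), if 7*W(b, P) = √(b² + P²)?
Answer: -20 + 2*√41/7 ≈ -18.171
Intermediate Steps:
X(J, C) = -2 + J/5 (X(J, C) = -7/5 + (J - 1*3)/5 = -7/5 + (J - 3)/5 = -7/5 + (-3 + J)/5 = -7/5 + (-⅗ + J/5) = -2 + J/5)
W(b, P) = √(P² + b²)/7 (W(b, P) = √(b² + P²)/7 = √(P² + b²)/7)
W(1*(0 - 1*4) - 4, 10) + (2 + 3)²*X(6, -20) = √(10² + (1*(0 - 1*4) - 4)²)/7 + (2 + 3)²*(-2 + (⅕)*6) = √(100 + (1*(0 - 4) - 4)²)/7 + 5²*(-2 + 6/5) = √(100 + (1*(-4) - 4)²)/7 + 25*(-⅘) = √(100 + (-4 - 4)²)/7 - 20 = √(100 + (-8)²)/7 - 20 = √(100 + 64)/7 - 20 = √164/7 - 20 = (2*√41)/7 - 20 = 2*√41/7 - 20 = -20 + 2*√41/7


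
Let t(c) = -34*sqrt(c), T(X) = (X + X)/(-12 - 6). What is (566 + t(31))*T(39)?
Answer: -7358/3 + 442*sqrt(31)/3 ≈ -1632.3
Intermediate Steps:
T(X) = -X/9 (T(X) = (2*X)/(-18) = (2*X)*(-1/18) = -X/9)
(566 + t(31))*T(39) = (566 - 34*sqrt(31))*(-1/9*39) = (566 - 34*sqrt(31))*(-13/3) = -7358/3 + 442*sqrt(31)/3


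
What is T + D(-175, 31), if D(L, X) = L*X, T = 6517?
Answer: 1092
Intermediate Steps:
T + D(-175, 31) = 6517 - 175*31 = 6517 - 5425 = 1092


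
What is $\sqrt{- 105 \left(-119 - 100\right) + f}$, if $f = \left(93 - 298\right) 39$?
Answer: $50 \sqrt{6} \approx 122.47$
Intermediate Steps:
$f = -7995$ ($f = \left(-205\right) 39 = -7995$)
$\sqrt{- 105 \left(-119 - 100\right) + f} = \sqrt{- 105 \left(-119 - 100\right) - 7995} = \sqrt{\left(-105\right) \left(-219\right) - 7995} = \sqrt{22995 - 7995} = \sqrt{15000} = 50 \sqrt{6}$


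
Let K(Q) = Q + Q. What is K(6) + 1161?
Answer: 1173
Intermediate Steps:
K(Q) = 2*Q
K(6) + 1161 = 2*6 + 1161 = 12 + 1161 = 1173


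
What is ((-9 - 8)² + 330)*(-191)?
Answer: -118229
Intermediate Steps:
((-9 - 8)² + 330)*(-191) = ((-17)² + 330)*(-191) = (289 + 330)*(-191) = 619*(-191) = -118229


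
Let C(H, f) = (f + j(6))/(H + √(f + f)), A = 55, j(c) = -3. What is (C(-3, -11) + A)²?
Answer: (-34509*I + 19690*√22)/(-13*I + 6*√22) ≈ 3171.4 + 238.75*I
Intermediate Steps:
C(H, f) = (-3 + f)/(H + √2*√f) (C(H, f) = (f - 3)/(H + √(f + f)) = (-3 + f)/(H + √(2*f)) = (-3 + f)/(H + √2*√f))
(C(-3, -11) + A)² = ((-3 - 11)/(-3 + √2*√(-11)) + 55)² = (-14/(-3 + √2*(I*√11)) + 55)² = (-14/(-3 + I*√22) + 55)² = (55 - 14/(-3 + I*√22))²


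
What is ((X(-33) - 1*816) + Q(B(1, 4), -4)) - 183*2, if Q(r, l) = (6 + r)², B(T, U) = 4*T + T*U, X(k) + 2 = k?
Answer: -1021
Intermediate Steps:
X(k) = -2 + k
((X(-33) - 1*816) + Q(B(1, 4), -4)) - 183*2 = (((-2 - 33) - 1*816) + (6 + 1*(4 + 4))²) - 183*2 = ((-35 - 816) + (6 + 1*8)²) - 366 = (-851 + (6 + 8)²) - 366 = (-851 + 14²) - 366 = (-851 + 196) - 366 = -655 - 366 = -1021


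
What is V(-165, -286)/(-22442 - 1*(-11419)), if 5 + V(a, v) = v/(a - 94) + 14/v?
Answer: 146100/408258851 ≈ 0.00035786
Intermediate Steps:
V(a, v) = -5 + 14/v + v/(-94 + a) (V(a, v) = -5 + (v/(a - 94) + 14/v) = -5 + (v/(-94 + a) + 14/v) = -5 + (14/v + v/(-94 + a)) = -5 + 14/v + v/(-94 + a))
V(-165, -286)/(-22442 - 1*(-11419)) = ((-1316 + (-286)² + 14*(-165) + 470*(-286) - 5*(-165)*(-286))/((-286)*(-94 - 165)))/(-22442 - 1*(-11419)) = (-1/286*(-1316 + 81796 - 2310 - 134420 - 235950)/(-259))/(-22442 + 11419) = -1/286*(-1/259)*(-292200)/(-11023) = -146100/37037*(-1/11023) = 146100/408258851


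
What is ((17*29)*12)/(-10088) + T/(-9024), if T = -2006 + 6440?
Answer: -2044087/1896544 ≈ -1.0778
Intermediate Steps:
T = 4434
((17*29)*12)/(-10088) + T/(-9024) = ((17*29)*12)/(-10088) + 4434/(-9024) = (493*12)*(-1/10088) + 4434*(-1/9024) = 5916*(-1/10088) - 739/1504 = -1479/2522 - 739/1504 = -2044087/1896544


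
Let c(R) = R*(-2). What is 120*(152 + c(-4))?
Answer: 19200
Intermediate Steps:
c(R) = -2*R
120*(152 + c(-4)) = 120*(152 - 2*(-4)) = 120*(152 + 8) = 120*160 = 19200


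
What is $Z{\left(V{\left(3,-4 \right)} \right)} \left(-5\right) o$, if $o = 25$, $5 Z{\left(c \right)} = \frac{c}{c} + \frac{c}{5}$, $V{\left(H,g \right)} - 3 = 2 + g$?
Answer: $-30$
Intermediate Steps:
$V{\left(H,g \right)} = 5 + g$ ($V{\left(H,g \right)} = 3 + \left(2 + g\right) = 5 + g$)
$Z{\left(c \right)} = \frac{1}{5} + \frac{c}{25}$ ($Z{\left(c \right)} = \frac{\frac{c}{c} + \frac{c}{5}}{5} = \frac{1 + c \frac{1}{5}}{5} = \frac{1 + \frac{c}{5}}{5} = \frac{1}{5} + \frac{c}{25}$)
$Z{\left(V{\left(3,-4 \right)} \right)} \left(-5\right) o = \left(\frac{1}{5} + \frac{5 - 4}{25}\right) \left(-5\right) 25 = \left(\frac{1}{5} + \frac{1}{25} \cdot 1\right) \left(-5\right) 25 = \left(\frac{1}{5} + \frac{1}{25}\right) \left(-5\right) 25 = \frac{6}{25} \left(-5\right) 25 = \left(- \frac{6}{5}\right) 25 = -30$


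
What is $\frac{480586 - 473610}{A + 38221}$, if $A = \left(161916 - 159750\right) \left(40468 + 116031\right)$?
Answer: $\frac{6976}{339015055} \approx 2.0577 \cdot 10^{-5}$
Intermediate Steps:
$A = 338976834$ ($A = 2166 \cdot 156499 = 338976834$)
$\frac{480586 - 473610}{A + 38221} = \frac{480586 - 473610}{338976834 + 38221} = \frac{6976}{339015055}$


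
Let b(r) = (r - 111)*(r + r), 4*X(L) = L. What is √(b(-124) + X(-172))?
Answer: √58237 ≈ 241.32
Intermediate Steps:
X(L) = L/4
b(r) = 2*r*(-111 + r) (b(r) = (-111 + r)*(2*r) = 2*r*(-111 + r))
√(b(-124) + X(-172)) = √(2*(-124)*(-111 - 124) + (¼)*(-172)) = √(2*(-124)*(-235) - 43) = √(58280 - 43) = √58237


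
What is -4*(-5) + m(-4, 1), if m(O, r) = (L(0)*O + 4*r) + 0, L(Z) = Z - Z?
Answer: 24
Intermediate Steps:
L(Z) = 0
m(O, r) = 4*r (m(O, r) = (0*O + 4*r) + 0 = (0 + 4*r) + 0 = 4*r + 0 = 4*r)
-4*(-5) + m(-4, 1) = -4*(-5) + 4*1 = 20 + 4 = 24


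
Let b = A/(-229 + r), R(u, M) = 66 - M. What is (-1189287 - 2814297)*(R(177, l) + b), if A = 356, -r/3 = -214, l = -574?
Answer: -1059652598784/413 ≈ -2.5657e+9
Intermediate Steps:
r = 642 (r = -3*(-214) = 642)
b = 356/413 (b = 356/(-229 + 642) = 356/413 ≈ 0.86199)
(-1189287 - 2814297)*(R(177, l) + b) = (-1189287 - 2814297)*((66 - 1*(-574)) + 356/413) = -4003584*((66 + 574) + 356/413) = -4003584*(640 + 356/413) = -4003584*264676/413 = -1059652598784/413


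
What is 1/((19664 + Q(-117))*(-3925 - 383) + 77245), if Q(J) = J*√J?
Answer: -84635267/7192852538008921 - 1512108*I*√13/7192852538008921 ≈ -1.1767e-8 - 7.5797e-10*I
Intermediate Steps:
Q(J) = J^(3/2)
1/((19664 + Q(-117))*(-3925 - 383) + 77245) = 1/((19664 + (-117)^(3/2))*(-3925 - 383) + 77245) = 1/((19664 - 351*I*√13)*(-4308) + 77245) = 1/((-84712512 + 1512108*I*√13) + 77245) = 1/(-84635267 + 1512108*I*√13)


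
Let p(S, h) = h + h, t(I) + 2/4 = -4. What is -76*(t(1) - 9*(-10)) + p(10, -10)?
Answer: -6518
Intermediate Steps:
t(I) = -9/2 (t(I) = -½ - 4 = -9/2)
p(S, h) = 2*h
-76*(t(1) - 9*(-10)) + p(10, -10) = -76*(-9/2 - 9*(-10)) + 2*(-10) = -76*(-9/2 + 90) - 20 = -76*171/2 - 20 = -6498 - 20 = -6518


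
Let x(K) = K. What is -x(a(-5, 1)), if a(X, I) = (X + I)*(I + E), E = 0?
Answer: 4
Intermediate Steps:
a(X, I) = I*(I + X) (a(X, I) = (X + I)*(I + 0) = (I + X)*I = I*(I + X))
-x(a(-5, 1)) = -(1 - 5) = -(-4) = -1*(-4) = 4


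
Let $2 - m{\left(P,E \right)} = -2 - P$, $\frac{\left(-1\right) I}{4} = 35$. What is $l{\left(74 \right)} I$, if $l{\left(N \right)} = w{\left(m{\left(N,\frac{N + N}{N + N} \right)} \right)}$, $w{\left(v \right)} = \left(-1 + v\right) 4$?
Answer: $-43120$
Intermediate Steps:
$I = -140$ ($I = \left(-4\right) 35 = -140$)
$m{\left(P,E \right)} = 4 + P$ ($m{\left(P,E \right)} = 2 - \left(-2 - P\right) = 2 + \left(2 + P\right) = 4 + P$)
$w{\left(v \right)} = -4 + 4 v$
$l{\left(N \right)} = 12 + 4 N$ ($l{\left(N \right)} = -4 + 4 \left(4 + N\right) = -4 + \left(16 + 4 N\right) = 12 + 4 N$)
$l{\left(74 \right)} I = \left(12 + 4 \cdot 74\right) \left(-140\right) = \left(12 + 296\right) \left(-140\right) = 308 \left(-140\right) = -43120$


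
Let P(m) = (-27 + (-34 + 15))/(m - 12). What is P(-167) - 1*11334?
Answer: -2028740/179 ≈ -11334.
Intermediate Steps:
P(m) = -46/(-12 + m) (P(m) = (-27 - 19)/(-12 + m) = -46/(-12 + m))
P(-167) - 1*11334 = -46/(-12 - 167) - 1*11334 = -46/(-179) - 11334 = -46*(-1/179) - 11334 = 46/179 - 11334 = -2028740/179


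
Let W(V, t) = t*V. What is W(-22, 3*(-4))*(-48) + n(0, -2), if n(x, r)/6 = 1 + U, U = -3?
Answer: -12684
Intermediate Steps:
W(V, t) = V*t
n(x, r) = -12 (n(x, r) = 6*(1 - 3) = 6*(-2) = -12)
W(-22, 3*(-4))*(-48) + n(0, -2) = -66*(-4)*(-48) - 12 = -22*(-12)*(-48) - 12 = 264*(-48) - 12 = -12672 - 12 = -12684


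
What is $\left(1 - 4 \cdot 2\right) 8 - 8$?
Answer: $-64$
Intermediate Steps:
$\left(1 - 4 \cdot 2\right) 8 - 8 = \left(1 - 8\right) 8 - 8 = \left(-7\right) 8 - 8 = -56 - 8 = -64$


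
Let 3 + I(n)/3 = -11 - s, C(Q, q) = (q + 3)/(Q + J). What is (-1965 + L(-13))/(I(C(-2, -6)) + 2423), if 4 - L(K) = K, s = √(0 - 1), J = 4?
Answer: -2319094/2834585 - 2922*I/2834585 ≈ -0.81814 - 0.0010308*I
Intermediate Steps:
C(Q, q) = (3 + q)/(4 + Q) (C(Q, q) = (q + 3)/(Q + 4) = (3 + q)/(4 + Q))
s = I (s = √(-1) = I ≈ 1.0*I)
I(n) = -42 - 3*I (I(n) = -9 + 3*(-11 - I) = -9 + (-33 - 3*I) = -42 - 3*I)
L(K) = 4 - K
(-1965 + L(-13))/(I(C(-2, -6)) + 2423) = (-1965 + (4 - 1*(-13)))/((-42 - 3*I) + 2423) = (-1965 + (4 + 13))/(2381 - 3*I) = (-1965 + 17)*((2381 + 3*I)/5669170) = -974*(2381 + 3*I)/2834585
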